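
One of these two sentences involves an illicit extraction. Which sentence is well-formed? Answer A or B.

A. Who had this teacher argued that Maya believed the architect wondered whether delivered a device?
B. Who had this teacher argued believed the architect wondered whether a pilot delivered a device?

B

In A, the wh-phrase is extracted from inside a wh-island (introduced by "whether"), which blocks movement.
In B, the extraction path crosses only that-complement boundaries, which are transparent.
So B is grammatical.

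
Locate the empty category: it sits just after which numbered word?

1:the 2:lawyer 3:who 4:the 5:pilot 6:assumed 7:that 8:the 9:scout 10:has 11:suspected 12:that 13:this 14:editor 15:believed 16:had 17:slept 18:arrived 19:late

15

The displaced element is "the lawyer" (word 2).
It is linked across 3 clause boundaries (that → that → Ø).
It functions as the subject of "slept", so the gap sits immediately after word 15 ("believed").
Base order: The pilot assumed that the scout has suspected that this editor believed the lawyer had slept.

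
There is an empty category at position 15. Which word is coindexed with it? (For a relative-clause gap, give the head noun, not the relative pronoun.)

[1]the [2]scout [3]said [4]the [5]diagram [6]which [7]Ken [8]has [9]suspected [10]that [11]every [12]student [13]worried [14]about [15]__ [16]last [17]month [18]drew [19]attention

The gap at 15 is the prepositional object of "worried", inside a relative clause.
The relative pronoun is "which" (word 6); it is bound by the head noun immediately before it.
Its filler is the head noun "diagram", at word 5.

5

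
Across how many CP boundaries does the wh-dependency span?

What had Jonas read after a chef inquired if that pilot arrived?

"what" originates inside the matrix clause — no clause boundary is crossed.

0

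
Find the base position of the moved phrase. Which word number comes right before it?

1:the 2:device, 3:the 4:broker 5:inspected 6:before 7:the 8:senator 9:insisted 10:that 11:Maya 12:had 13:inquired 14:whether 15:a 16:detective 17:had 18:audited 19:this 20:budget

5

The displaced element is "the device" (word 2).
It functions as the direct object of "inspected", so the gap sits immediately after word 5 ("inspected").
Base order: The broker inspected the device before the senator insisted that Maya had inquired whether a detective had audited this budget.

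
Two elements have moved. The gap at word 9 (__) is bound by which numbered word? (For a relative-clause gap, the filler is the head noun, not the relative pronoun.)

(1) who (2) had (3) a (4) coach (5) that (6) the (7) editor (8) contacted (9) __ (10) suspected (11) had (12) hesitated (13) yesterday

The marked gap is inside the relative clause, the direct object of "contacted".
Its filler is the head noun "coach" (via "that"), at word 4.
(The other dependency links word 1 to a gap after word 10.)

4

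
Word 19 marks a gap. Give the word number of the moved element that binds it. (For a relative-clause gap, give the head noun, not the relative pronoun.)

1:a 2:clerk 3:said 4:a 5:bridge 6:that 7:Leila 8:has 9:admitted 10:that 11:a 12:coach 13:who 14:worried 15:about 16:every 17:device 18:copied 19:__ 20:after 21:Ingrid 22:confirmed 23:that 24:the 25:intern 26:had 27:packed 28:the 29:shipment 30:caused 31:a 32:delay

The gap at 19 is the object of "copied", inside a relative clause.
The relative pronoun is "that" (word 6); it is bound by the head noun immediately before it.
Its filler is the head noun "bridge", at word 5.

5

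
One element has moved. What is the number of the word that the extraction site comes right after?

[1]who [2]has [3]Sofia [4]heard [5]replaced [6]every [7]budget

4

The displaced element is "who" (word 1).
It is linked across 1 clause boundary (Ø).
It functions as the subject of "replaced", so the gap sits immediately after word 4 ("heard").
Base order: Sofia has heard that who replaced every budget.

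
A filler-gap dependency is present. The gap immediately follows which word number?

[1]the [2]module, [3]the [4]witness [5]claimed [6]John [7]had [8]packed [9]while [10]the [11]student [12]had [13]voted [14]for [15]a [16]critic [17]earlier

The displaced element is "the module" (word 2).
It is linked across 1 clause boundary (Ø).
It functions as the direct object of "packed", so the gap sits immediately after word 8 ("packed").
Base order: The witness claimed John had packed the module while the student had voted for a critic earlier.

8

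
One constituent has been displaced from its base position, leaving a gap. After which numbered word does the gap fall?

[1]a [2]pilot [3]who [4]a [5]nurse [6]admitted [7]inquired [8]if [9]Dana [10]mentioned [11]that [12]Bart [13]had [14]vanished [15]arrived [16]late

6

The displaced element is "a pilot" (word 2).
It is linked across 1 clause boundary (Ø).
It functions as the subject of "inquired", so the gap sits immediately after word 6 ("admitted").
Base order: A nurse admitted a pilot inquired if Dana mentioned that Bart had vanished.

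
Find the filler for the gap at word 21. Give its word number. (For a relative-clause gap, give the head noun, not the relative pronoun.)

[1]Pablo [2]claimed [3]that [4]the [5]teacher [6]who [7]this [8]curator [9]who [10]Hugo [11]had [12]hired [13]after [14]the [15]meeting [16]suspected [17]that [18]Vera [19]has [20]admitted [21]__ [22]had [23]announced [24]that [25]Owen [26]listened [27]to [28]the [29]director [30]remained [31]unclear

5

The gap at 21 is the subject of "announced", inside a relative clause.
The relative pronoun is "who" (word 6); it is bound by the head noun immediately before it.
Its filler is the head noun "teacher", at word 5.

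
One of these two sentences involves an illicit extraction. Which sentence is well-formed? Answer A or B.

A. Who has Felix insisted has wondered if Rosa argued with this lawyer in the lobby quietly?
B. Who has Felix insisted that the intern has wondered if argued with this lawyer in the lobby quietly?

In B, the wh-phrase is extracted from inside a wh-island (introduced by "if"), which blocks movement.
In A, the extraction path crosses only that-complement boundaries, which are transparent.
So A is grammatical.

A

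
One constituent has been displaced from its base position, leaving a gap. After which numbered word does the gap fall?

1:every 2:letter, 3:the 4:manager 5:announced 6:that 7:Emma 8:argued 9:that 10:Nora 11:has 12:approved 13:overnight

12

The displaced element is "every letter" (word 2).
It is linked across 2 clause boundaries (that → that).
It functions as the direct object of "approved", so the gap sits immediately after word 12 ("approved").
Base order: The manager announced that Emma argued that Nora has approved every letter overnight.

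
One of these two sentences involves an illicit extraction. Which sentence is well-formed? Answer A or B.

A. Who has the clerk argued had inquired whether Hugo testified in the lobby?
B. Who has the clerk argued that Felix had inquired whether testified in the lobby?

A

In B, the wh-phrase is extracted from inside a wh-island (introduced by "whether"), which blocks movement.
In A, the extraction path crosses only that-complement boundaries, which are transparent.
So A is grammatical.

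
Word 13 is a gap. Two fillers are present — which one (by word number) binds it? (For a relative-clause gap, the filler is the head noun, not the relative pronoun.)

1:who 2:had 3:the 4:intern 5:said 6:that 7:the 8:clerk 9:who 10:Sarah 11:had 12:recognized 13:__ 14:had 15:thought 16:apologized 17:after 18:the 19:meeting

8

The marked gap is inside the relative clause, the direct object of "recognized".
Its filler is the head noun "clerk" (via "who"), at word 8.
(The other dependency links word 1 to a gap after word 15.)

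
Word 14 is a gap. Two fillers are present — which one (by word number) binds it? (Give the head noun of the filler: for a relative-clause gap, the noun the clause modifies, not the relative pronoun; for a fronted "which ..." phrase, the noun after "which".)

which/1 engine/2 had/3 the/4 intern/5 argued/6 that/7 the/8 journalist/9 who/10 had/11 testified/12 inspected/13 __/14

2

The marked gap is the direct object of "inspected".
Its filler is the fronted wh-phrase "which engine", at word 2.
(The other dependency links word 9 to a gap after word 10.)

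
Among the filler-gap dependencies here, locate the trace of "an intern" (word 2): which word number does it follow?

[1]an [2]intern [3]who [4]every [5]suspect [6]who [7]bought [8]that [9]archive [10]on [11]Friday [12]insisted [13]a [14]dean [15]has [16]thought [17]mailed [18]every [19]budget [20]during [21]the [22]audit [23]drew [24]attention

The displaced element is "an intern" (word 2).
It is linked across 2 clause boundaries (Ø → Ø).
It functions as the subject of "mailed", so the gap sits immediately after word 16 ("thought").
Base order: Every suspect who bought that archive on Friday insisted a dean has thought that an intern mailed every budget during the audit.

16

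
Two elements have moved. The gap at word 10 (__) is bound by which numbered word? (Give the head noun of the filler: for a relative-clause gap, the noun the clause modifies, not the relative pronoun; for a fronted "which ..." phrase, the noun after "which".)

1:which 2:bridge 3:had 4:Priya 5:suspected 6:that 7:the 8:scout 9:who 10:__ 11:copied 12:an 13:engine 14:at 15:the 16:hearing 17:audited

The marked gap is inside the relative clause, the subject of "copied".
Its filler is the head noun "scout" (via "who"), at word 8.
(The other dependency links word 2 to a gap after word 17.)

8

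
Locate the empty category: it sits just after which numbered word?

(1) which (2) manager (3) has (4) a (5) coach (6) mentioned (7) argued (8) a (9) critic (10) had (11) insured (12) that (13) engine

6

The displaced element is "which manager" (word 2).
It is linked across 1 clause boundary (Ø).
It functions as the subject of "argued", so the gap sits immediately after word 6 ("mentioned").
Base order: A coach has mentioned that which manager argued a critic had insured that engine.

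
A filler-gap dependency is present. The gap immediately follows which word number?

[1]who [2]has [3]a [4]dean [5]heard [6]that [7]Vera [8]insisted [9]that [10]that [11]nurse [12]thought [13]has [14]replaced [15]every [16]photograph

12

The displaced element is "who" (word 1).
It is linked across 3 clause boundaries (that → that → Ø).
It functions as the subject of "replaced", so the gap sits immediately after word 12 ("thought").
Base order: A dean has heard that Vera insisted that that nurse thought that who has replaced every photograph.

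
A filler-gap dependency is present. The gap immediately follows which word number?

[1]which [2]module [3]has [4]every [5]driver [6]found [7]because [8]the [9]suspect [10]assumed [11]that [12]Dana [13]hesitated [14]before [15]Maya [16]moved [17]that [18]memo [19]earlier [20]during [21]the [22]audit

The displaced element is "which module" (word 2).
It functions as the direct object of "found", so the gap sits immediately after word 6 ("found").
Base order: Every driver has found which module because the suspect assumed that Dana hesitated before Maya moved that memo earlier during the audit.

6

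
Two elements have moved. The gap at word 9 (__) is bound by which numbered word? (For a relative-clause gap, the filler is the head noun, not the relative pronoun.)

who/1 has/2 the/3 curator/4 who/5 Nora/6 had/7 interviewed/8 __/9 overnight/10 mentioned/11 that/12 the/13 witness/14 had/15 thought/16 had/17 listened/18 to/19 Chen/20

4

The marked gap is inside the relative clause, the direct object of "interviewed".
Its filler is the head noun "curator" (via "who"), at word 4.
(The other dependency links word 1 to a gap after word 16.)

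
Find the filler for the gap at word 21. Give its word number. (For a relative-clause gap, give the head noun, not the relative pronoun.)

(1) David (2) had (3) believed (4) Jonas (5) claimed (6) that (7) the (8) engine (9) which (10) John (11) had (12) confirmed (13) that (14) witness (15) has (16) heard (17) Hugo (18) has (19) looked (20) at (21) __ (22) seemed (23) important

8

The gap at 21 is the prepositional object of "looked", inside a relative clause.
The relative pronoun is "which" (word 9); it is bound by the head noun immediately before it.
Its filler is the head noun "engine", at word 8.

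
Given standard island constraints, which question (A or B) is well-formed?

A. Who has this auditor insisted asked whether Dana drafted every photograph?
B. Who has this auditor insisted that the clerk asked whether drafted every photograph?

In B, the wh-phrase is extracted from inside a wh-island (introduced by "whether"), which blocks movement.
In A, the extraction path crosses only that-complement boundaries, which are transparent.
So A is grammatical.

A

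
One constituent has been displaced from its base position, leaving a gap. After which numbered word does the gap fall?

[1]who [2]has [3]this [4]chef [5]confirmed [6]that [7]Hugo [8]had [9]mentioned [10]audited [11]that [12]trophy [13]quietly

9

The displaced element is "who" (word 1).
It is linked across 2 clause boundaries (that → Ø).
It functions as the subject of "audited", so the gap sits immediately after word 9 ("mentioned").
Base order: This chef has confirmed that Hugo had mentioned that who audited that trophy quietly.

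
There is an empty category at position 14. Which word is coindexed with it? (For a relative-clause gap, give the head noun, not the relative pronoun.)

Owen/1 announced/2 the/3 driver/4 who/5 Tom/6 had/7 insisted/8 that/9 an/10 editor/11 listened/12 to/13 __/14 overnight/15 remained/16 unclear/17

4

The gap at 14 is the prepositional object of "listened", inside a relative clause.
The relative pronoun is "who" (word 5); it is bound by the head noun immediately before it.
Its filler is the head noun "driver", at word 4.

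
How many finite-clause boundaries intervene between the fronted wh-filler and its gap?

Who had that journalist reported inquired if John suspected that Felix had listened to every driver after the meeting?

1

"who" is extracted from the subject of "inquired".
Boundaries crossed, outermost first: [Ø] — 1 in total.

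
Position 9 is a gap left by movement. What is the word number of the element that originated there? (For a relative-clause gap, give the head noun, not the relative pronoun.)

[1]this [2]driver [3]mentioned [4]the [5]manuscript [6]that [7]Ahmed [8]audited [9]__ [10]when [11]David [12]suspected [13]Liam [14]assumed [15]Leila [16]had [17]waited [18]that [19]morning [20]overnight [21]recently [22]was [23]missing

5

The gap at 9 is the object of "audited", inside a relative clause.
The relative pronoun is "that" (word 6); it is bound by the head noun immediately before it.
Its filler is the head noun "manuscript", at word 5.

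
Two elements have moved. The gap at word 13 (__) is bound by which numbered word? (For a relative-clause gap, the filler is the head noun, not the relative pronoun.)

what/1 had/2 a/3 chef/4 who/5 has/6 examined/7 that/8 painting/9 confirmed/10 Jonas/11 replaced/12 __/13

1

The marked gap is the direct object of "replaced".
Its filler is the fronted wh-phrase "what", at word 1.
(The other dependency links word 4 to a gap after word 5.)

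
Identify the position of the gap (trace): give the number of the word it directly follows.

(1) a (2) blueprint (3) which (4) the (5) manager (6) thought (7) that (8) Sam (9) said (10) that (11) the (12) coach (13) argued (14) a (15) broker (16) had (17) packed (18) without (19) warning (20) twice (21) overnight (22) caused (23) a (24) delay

The displaced element is "a blueprint" (word 2).
It is linked across 3 clause boundaries (that → that → Ø).
It functions as the direct object of "packed", so the gap sits immediately after word 17 ("packed").
Base order: The manager thought that Sam said that the coach argued a broker had packed a blueprint without warning twice overnight.

17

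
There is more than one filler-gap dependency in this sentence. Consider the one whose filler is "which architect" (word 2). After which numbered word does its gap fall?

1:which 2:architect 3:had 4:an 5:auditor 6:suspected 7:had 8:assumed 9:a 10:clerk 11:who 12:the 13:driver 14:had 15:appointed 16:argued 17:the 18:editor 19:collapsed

6

The displaced element is "which architect" (word 2).
It is linked across 1 clause boundary (Ø).
It functions as the subject of "assumed", so the gap sits immediately after word 6 ("suspected").
Base order: An auditor had suspected that which architect had assumed a clerk who the driver had appointed argued the editor collapsed.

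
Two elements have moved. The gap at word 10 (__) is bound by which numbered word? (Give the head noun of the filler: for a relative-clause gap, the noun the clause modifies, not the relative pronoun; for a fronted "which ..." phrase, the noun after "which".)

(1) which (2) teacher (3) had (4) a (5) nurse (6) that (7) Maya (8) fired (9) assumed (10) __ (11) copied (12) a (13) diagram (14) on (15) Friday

The marked gap is the subject of "copied".
Its filler is the fronted wh-phrase "which teacher", at word 2.
(The other dependency links word 5 to a gap after word 8.)

2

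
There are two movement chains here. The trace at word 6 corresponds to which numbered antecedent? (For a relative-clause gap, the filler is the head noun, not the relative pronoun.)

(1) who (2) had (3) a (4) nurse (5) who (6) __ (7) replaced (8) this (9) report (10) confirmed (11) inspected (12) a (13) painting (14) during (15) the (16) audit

The marked gap is inside the relative clause, the subject of "replaced".
Its filler is the head noun "nurse" (via "who"), at word 4.
(The other dependency links word 1 to a gap after word 10.)

4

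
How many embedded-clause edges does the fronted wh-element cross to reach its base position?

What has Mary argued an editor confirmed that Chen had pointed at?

2

"what" is extracted from the PP object of "pointed".
Boundaries crossed, outermost first: [Ø], [that] — 2 in total.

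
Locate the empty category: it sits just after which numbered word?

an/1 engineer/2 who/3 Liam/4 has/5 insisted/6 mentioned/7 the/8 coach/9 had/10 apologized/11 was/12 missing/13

The displaced element is "an engineer" (word 2).
It is linked across 1 clause boundary (Ø).
It functions as the subject of "mentioned", so the gap sits immediately after word 6 ("insisted").
Base order: Liam has insisted that an engineer mentioned the coach had apologized.

6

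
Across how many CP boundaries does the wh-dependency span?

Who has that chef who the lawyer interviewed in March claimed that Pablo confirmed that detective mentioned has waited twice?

3

"who" is extracted from the subject of "waited".
Boundaries crossed, outermost first: [that], [Ø], [Ø] — 3 in total.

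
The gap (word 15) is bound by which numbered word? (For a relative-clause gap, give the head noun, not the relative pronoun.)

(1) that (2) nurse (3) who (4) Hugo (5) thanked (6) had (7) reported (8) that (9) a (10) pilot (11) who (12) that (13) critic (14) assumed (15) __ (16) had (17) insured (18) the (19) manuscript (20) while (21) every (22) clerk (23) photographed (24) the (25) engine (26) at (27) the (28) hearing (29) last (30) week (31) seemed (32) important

The gap at 15 is the subject of "insured", inside a relative clause.
The relative pronoun is "who" (word 11); it is bound by the head noun immediately before it.
Its filler is the head noun "pilot", at word 10.

10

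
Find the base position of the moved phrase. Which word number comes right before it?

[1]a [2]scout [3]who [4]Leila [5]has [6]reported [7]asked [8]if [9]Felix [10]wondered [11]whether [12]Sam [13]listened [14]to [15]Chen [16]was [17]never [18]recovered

The displaced element is "a scout" (word 2).
It is linked across 1 clause boundary (Ø).
It functions as the subject of "asked", so the gap sits immediately after word 6 ("reported").
Base order: Leila has reported a scout asked if Felix wondered whether Sam listened to Chen.

6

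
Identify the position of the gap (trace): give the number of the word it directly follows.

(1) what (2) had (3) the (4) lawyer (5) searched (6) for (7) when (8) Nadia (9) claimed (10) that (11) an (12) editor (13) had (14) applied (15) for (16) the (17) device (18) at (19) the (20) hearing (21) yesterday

The displaced element is "what" (word 1).
It functions as the object of the preposition "for" of "searched", so the gap sits immediately after word 6 ("for").
Base order: The lawyer had searched for what when Nadia claimed that an editor had applied for the device at the hearing yesterday.

6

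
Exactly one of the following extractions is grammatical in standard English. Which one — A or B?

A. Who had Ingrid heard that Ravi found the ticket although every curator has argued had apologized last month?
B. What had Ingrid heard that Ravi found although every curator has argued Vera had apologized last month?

B

In A, the wh-phrase is extracted from inside an adjunct island (introduced by "although"), which blocks movement.
In B, the extraction path crosses only that-complement boundaries, which are transparent.
So B is grammatical.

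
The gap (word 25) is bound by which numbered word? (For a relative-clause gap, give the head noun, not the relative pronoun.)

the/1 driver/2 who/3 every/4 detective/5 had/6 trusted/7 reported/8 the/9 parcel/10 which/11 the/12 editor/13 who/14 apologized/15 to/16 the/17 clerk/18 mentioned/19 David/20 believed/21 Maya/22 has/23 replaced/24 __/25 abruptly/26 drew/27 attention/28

The gap at 25 is the object of "replaced", inside a relative clause.
The relative pronoun is "which" (word 11); it is bound by the head noun immediately before it.
Its filler is the head noun "parcel", at word 10.

10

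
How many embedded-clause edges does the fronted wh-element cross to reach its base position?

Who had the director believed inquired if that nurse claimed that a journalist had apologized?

1

"who" is extracted from the subject of "inquired".
Boundaries crossed, outermost first: [Ø] — 1 in total.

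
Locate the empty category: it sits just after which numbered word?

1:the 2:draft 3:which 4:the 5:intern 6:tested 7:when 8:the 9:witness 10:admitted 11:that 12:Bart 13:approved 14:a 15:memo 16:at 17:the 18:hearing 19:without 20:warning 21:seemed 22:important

6

The displaced element is "the draft" (word 2).
It functions as the direct object of "tested", so the gap sits immediately after word 6 ("tested").
Base order: The intern tested the draft when the witness admitted that Bart approved a memo at the hearing without warning.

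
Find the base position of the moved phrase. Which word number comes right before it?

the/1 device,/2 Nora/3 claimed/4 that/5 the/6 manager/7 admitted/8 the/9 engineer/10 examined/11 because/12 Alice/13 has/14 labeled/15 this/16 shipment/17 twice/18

11

The displaced element is "the device" (word 2).
It is linked across 2 clause boundaries (that → Ø).
It functions as the direct object of "examined", so the gap sits immediately after word 11 ("examined").
Base order: Nora claimed that the manager admitted the engineer examined the device because Alice has labeled this shipment twice.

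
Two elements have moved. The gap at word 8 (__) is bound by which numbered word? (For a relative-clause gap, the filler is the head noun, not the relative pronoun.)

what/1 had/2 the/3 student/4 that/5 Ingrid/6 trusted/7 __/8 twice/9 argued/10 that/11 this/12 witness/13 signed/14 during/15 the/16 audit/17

The marked gap is inside the relative clause, the direct object of "trusted".
Its filler is the head noun "student" (via "that"), at word 4.
(The other dependency links word 1 to a gap after word 14.)

4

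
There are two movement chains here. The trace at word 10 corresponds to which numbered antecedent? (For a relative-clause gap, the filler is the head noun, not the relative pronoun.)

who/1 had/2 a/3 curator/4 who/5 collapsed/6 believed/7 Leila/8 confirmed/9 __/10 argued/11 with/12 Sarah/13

The marked gap is the subject of "argued".
Its filler is the fronted wh-phrase "who", at word 1.
(The other dependency links word 4 to a gap after word 5.)

1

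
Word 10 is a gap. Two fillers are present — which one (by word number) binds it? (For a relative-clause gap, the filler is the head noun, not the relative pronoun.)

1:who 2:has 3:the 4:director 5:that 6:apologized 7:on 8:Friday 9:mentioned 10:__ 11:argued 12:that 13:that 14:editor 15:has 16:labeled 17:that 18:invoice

1

The marked gap is the subject of "argued".
Its filler is the fronted wh-phrase "who", at word 1.
(The other dependency links word 4 to a gap after word 5.)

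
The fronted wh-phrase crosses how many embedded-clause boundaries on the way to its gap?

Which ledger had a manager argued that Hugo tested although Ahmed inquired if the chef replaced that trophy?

1

"which ledger" is extracted from the object of "tested".
Boundaries crossed, outermost first: [that] — 1 in total.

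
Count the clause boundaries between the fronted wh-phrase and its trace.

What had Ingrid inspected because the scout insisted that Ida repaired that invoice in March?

0

"what" originates inside the matrix clause — no clause boundary is crossed.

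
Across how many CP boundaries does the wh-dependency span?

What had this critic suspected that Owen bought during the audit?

1

"what" is extracted from the object of "bought".
Boundaries crossed, outermost first: [that] — 1 in total.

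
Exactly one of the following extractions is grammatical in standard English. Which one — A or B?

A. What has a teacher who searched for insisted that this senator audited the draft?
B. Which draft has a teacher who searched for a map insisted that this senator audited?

B

In A, the wh-phrase is extracted from inside a complex-NP island (relative clause) (introduced by "who"), which blocks movement.
In B, the extraction path crosses only that-complement boundaries, which are transparent.
So B is grammatical.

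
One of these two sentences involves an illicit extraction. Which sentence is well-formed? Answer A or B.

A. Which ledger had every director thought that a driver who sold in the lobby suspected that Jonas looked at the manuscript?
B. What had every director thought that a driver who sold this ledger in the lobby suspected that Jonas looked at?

B

In A, the wh-phrase is extracted from inside a complex-NP island (relative clause) (introduced by "who"), which blocks movement.
In B, the extraction path crosses only that-complement boundaries, which are transparent.
So B is grammatical.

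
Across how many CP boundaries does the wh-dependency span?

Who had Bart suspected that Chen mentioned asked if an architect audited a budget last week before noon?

2

"who" is extracted from the subject of "asked".
Boundaries crossed, outermost first: [that], [Ø] — 2 in total.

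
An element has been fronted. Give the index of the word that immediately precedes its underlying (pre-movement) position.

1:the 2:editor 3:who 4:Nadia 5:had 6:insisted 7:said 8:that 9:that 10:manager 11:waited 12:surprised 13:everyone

6

The displaced element is "the editor" (word 2).
It is linked across 1 clause boundary (Ø).
It functions as the subject of "said", so the gap sits immediately after word 6 ("insisted").
Base order: Nadia had insisted the editor said that that manager waited.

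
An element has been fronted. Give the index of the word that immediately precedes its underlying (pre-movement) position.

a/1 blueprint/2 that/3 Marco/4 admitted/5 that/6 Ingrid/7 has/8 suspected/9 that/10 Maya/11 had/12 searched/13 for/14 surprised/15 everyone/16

14

The displaced element is "a blueprint" (word 2).
It is linked across 2 clause boundaries (that → that).
It functions as the object of the preposition "for" of "searched", so the gap sits immediately after word 14 ("for").
Base order: Marco admitted that Ingrid has suspected that Maya had searched for a blueprint.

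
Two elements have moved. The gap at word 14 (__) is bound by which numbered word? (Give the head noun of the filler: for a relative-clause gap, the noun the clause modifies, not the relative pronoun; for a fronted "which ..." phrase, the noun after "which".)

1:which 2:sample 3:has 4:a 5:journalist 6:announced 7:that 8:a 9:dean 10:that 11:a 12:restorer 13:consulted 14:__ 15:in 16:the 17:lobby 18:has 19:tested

The marked gap is inside the relative clause, the direct object of "consulted".
Its filler is the head noun "dean" (via "that"), at word 9.
(The other dependency links word 2 to a gap after word 19.)

9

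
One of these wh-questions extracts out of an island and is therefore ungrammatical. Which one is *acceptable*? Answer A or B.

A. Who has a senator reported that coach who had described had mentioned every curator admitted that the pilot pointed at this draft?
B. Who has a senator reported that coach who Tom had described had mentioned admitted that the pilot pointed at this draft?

B

In A, the wh-phrase is extracted from inside a complex-NP island (relative clause) (introduced by "who"), which blocks movement.
In B, the extraction path crosses only that-complement boundaries, which are transparent.
So B is grammatical.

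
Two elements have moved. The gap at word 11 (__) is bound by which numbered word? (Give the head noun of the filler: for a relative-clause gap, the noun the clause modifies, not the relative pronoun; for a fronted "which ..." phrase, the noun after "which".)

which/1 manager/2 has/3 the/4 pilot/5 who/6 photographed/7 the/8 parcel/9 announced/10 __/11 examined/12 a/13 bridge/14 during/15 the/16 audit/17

2

The marked gap is the subject of "examined".
Its filler is the fronted wh-phrase "which manager", at word 2.
(The other dependency links word 5 to a gap after word 6.)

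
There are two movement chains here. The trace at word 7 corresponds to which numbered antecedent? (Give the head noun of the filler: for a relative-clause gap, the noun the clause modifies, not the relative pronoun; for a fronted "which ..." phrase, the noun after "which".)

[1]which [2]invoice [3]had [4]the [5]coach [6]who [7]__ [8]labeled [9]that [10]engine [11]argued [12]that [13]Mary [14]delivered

The marked gap is inside the relative clause, the subject of "labeled".
Its filler is the head noun "coach" (via "who"), at word 5.
(The other dependency links word 2 to a gap after word 14.)

5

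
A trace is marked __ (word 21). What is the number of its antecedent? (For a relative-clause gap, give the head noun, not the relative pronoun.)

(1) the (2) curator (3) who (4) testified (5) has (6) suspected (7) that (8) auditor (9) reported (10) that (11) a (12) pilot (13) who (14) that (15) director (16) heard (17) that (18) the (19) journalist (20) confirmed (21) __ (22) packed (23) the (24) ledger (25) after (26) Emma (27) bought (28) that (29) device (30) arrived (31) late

The gap at 21 is the subject of "packed", inside a relative clause.
The relative pronoun is "who" (word 13); it is bound by the head noun immediately before it.
Its filler is the head noun "pilot", at word 12.

12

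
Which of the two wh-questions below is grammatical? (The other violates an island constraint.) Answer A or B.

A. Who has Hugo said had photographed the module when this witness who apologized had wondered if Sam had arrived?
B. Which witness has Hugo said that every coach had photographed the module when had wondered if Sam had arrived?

In B, the wh-phrase is extracted from inside an adjunct island (introduced by "when"), which blocks movement.
In A, the extraction path crosses only that-complement boundaries, which are transparent.
So A is grammatical.

A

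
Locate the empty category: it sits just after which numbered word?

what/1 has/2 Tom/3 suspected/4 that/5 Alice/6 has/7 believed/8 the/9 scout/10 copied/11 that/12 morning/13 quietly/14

The displaced element is "what" (word 1).
It is linked across 2 clause boundaries (that → Ø).
It functions as the direct object of "copied", so the gap sits immediately after word 11 ("copied").
Base order: Tom has suspected that Alice has believed the scout copied what that morning quietly.

11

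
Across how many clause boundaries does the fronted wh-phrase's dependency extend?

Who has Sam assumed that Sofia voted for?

"who" is extracted from the PP object of "voted".
Boundaries crossed, outermost first: [that] — 1 in total.

1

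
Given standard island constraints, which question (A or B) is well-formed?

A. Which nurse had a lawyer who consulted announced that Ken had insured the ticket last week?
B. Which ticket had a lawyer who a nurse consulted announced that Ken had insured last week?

B

In A, the wh-phrase is extracted from inside a complex-NP island (relative clause) (introduced by "who"), which blocks movement.
In B, the extraction path crosses only that-complement boundaries, which are transparent.
So B is grammatical.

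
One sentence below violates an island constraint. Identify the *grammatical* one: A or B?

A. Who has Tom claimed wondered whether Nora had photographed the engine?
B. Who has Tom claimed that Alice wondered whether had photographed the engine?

In B, the wh-phrase is extracted from inside a wh-island (introduced by "whether"), which blocks movement.
In A, the extraction path crosses only that-complement boundaries, which are transparent.
So A is grammatical.

A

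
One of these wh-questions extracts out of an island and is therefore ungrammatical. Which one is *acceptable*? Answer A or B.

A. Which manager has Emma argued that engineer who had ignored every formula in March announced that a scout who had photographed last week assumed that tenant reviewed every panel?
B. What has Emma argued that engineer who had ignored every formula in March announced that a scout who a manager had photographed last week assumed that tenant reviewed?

In A, the wh-phrase is extracted from inside a complex-NP island (relative clause) (introduced by "who"), which blocks movement.
In B, the extraction path crosses only that-complement boundaries, which are transparent.
So B is grammatical.

B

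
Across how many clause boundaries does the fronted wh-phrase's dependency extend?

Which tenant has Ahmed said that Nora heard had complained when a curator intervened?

"which tenant" is extracted from the subject of "complained".
Boundaries crossed, outermost first: [that], [Ø] — 2 in total.

2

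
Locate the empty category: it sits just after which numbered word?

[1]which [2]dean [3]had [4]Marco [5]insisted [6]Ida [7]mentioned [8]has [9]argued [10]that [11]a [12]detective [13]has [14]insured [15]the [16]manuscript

7

The displaced element is "which dean" (word 2).
It is linked across 2 clause boundaries (Ø → Ø).
It functions as the subject of "argued", so the gap sits immediately after word 7 ("mentioned").
Base order: Marco had insisted Ida mentioned that which dean has argued that a detective has insured the manuscript.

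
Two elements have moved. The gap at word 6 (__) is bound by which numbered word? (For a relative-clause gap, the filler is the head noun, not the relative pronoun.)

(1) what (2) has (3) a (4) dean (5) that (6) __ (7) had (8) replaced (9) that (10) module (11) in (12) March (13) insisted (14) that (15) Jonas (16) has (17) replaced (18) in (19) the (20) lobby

4

The marked gap is inside the relative clause, the subject of "replaced".
Its filler is the head noun "dean" (via "that"), at word 4.
(The other dependency links word 1 to a gap after word 17.)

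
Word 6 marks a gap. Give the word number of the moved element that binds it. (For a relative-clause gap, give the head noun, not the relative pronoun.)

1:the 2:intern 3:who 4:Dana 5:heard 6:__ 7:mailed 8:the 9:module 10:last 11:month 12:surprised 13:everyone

The gap at 6 is the subject of "mailed", inside a relative clause.
The relative pronoun is "who" (word 3); it is bound by the head noun immediately before it.
Its filler is the head noun "intern", at word 2.

2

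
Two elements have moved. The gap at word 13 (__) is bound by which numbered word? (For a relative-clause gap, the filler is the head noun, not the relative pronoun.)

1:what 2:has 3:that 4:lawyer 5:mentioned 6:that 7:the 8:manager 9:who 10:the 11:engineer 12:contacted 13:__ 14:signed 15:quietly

The marked gap is inside the relative clause, the direct object of "contacted".
Its filler is the head noun "manager" (via "who"), at word 8.
(The other dependency links word 1 to a gap after word 14.)

8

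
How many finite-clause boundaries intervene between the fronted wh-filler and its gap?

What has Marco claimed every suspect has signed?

1

"what" is extracted from the object of "signed".
Boundaries crossed, outermost first: [Ø] — 1 in total.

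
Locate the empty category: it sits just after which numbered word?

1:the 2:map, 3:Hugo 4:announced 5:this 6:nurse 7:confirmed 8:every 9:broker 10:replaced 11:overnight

The displaced element is "the map" (word 2).
It is linked across 2 clause boundaries (Ø → Ø).
It functions as the direct object of "replaced", so the gap sits immediately after word 10 ("replaced").
Base order: Hugo announced this nurse confirmed every broker replaced the map overnight.

10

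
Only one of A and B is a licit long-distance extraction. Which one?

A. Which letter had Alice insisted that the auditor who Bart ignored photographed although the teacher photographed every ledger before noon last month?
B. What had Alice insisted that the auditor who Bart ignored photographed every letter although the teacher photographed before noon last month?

A

In B, the wh-phrase is extracted from inside an adjunct island (introduced by "although"), which blocks movement.
In A, the extraction path crosses only that-complement boundaries, which are transparent.
So A is grammatical.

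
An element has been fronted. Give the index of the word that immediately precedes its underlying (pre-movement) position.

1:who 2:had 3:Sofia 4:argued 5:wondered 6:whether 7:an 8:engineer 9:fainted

The displaced element is "who" (word 1).
It is linked across 1 clause boundary (Ø).
It functions as the subject of "wondered", so the gap sits immediately after word 4 ("argued").
Base order: Sofia had argued that who wondered whether an engineer fainted.

4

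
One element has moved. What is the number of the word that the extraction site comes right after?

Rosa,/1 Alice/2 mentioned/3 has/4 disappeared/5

3

The displaced element is "Rosa" (word 1).
It is linked across 1 clause boundary (Ø).
It functions as the subject of "disappeared", so the gap sits immediately after word 3 ("mentioned").
Base order: Alice mentioned that Rosa has disappeared.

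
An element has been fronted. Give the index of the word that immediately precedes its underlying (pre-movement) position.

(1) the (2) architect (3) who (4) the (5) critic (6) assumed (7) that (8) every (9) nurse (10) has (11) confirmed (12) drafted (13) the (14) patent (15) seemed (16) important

The displaced element is "the architect" (word 2).
It is linked across 2 clause boundaries (that → Ø).
It functions as the subject of "drafted", so the gap sits immediately after word 11 ("confirmed").
Base order: The critic assumed that every nurse has confirmed that the architect drafted the patent.

11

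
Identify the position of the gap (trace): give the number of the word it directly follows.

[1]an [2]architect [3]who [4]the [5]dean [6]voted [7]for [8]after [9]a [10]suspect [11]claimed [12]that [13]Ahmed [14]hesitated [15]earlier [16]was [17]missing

The displaced element is "an architect" (word 2).
It functions as the object of the preposition "for" of "voted", so the gap sits immediately after word 7 ("for").
Base order: The dean voted for an architect after a suspect claimed that Ahmed hesitated earlier.

7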